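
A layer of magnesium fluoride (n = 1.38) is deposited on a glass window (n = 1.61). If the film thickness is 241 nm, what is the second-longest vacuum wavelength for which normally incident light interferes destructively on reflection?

Top surface (1.0 → 1.38): reflection off a higher-index medium gives a half-wave phase shift.
Bottom surface (1.38 → 1.61): reflection off a higher-index medium gives a half-wave phase shift.
Zero or two π shifts → no net half-wave offset.
So the condition for destructive reflection is 2 n t = (m + ½) λ.
λ = 2 n t / (m + ½). The second-longest wavelength is m = 1: λ = 2 × 1.38 × 241 / 1.50 = 443 nm.

443 nm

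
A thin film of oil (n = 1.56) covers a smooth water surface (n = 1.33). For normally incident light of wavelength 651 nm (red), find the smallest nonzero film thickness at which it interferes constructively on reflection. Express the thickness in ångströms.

At the upper boundary (n = 1.0 to n = 1.56) the reflected ray undergoes a half-wave phase shift.
Bottom surface (1.56 → 1.33): reflection off a lower-index medium gives no phase shift.
The two reflections differ by half a wavelength.
For bright reflection here: 2 n t = (m + ½) λ.
Minimum at m = 0: t = λ / (4 n) = 651 / (4 × 1.56) = 104 nm.

1043 Å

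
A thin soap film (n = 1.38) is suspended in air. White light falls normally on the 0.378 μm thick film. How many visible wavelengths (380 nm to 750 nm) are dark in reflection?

Ray reflecting at the top interface goes from n = 1.0 toward n = 1.38: a half-wave phase shift.
Bottom surface (1.38 → 1.0): reflection off a lower-index medium gives no phase shift.
Net: one phase inversion between the two reflected rays.
With one net inversion, destructive interference in reflection requires 2 n t = m λ.
λ = 2 n t / m = 1043 / m nm.
m=1: 1043 nm (IR); m=2: 522 nm (visible); m=3: 348 nm (UV).

1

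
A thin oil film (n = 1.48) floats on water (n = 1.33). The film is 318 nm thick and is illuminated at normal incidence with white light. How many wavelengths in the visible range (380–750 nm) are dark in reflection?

1

Ray reflecting at the top interface goes from n = 1.0 toward n = 1.48: a half-wave phase shift.
Bottom surface (1.48 → 1.33): reflection off a lower-index medium gives no phase shift.
The two reflections differ by half a wavelength.
With one net inversion, destructive interference in reflection requires 2 n t = m λ.
λ = 2 n t / m = 941 / m nm.
m=1: 941 nm (IR); m=2: 471 nm (visible); m=3: 314 nm (UV).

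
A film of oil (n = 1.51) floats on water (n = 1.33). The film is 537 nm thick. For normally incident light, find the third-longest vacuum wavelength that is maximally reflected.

At the upper boundary (n = 1.0 to n = 1.51) the reflected ray undergoes a half-wave phase shift.
Ray reflecting at the bottom interface goes from n = 1.51 toward n = 1.33: no phase shift.
Net: one phase inversion between the two reflected rays.
For bright reflection here: 2 n t = (m + ½) λ.
λ = 2 n t / (m + ½). The third-longest wavelength is m = 2: λ = 2 × 1.51 × 537 / 2.50 = 649 nm.

649 nm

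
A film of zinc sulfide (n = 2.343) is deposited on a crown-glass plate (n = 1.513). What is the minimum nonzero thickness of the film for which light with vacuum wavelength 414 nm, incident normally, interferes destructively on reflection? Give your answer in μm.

0.0883 μm

Ray reflecting at the top interface goes from n = 1.0 toward n = 2.343: a half-wave phase shift.
Bottom surface (2.343 → 1.513): reflection off a lower-index medium gives no phase shift.
Net: one phase inversion between the two reflected rays.
For weak reflection here: 2 n t = m λ.
Minimum nonzero at m = 1: t = λ / (2 n) = 414 / (2 × 2.343) = 88.3 nm.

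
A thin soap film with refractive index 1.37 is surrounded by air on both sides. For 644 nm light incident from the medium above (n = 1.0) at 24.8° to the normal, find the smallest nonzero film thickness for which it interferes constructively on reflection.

Top surface (1.0 → 1.37): reflection off a higher-index medium gives a half-wave phase shift.
Bottom surface (1.37 → 1.0): reflection off a lower-index medium gives no phase shift.
Net: one phase inversion between the two reflected rays.
With one net inversion, constructive interference in reflection requires 2 n t cos θ_r = (m + ½) λ.
Snell's law: 1.0 sin 24.8° = 1.37 sin θ_r → sin θ_r = 0.306, cos θ_r = 0.952.
Minimum at m = 0: t = λ / (4 n cos θ_r) = 644 / (4 × 1.37 × 0.952) = 123 nm.

123 nm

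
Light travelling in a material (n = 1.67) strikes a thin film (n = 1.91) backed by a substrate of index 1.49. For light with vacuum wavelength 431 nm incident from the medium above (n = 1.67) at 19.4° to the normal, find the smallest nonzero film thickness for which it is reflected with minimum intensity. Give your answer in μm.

0.118 μm

Top surface (1.67 → 1.91): reflection off a higher-index medium gives a half-wave phase shift.
Bottom surface (1.91 → 1.49): reflection off a lower-index medium gives no phase shift.
Exactly one π shift → a net half-wave offset.
So the condition for destructive reflection is 2 n t cos θ_r = m λ.
Snell's law: 1.67 sin 19.4° = 1.91 sin θ_r → sin θ_r = 0.290, cos θ_r = 0.957.
Minimum nonzero at m = 1: t = λ / (2 n cos θ_r) = 431 / (2 × 1.91 × 0.957) = 118 nm.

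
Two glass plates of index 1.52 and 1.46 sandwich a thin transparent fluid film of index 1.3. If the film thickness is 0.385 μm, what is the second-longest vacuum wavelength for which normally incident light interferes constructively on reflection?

Top surface (1.52 → 1.3): reflection off a lower-index medium gives no phase shift.
At the lower boundary (n = 1.3 to n = 1.46) the reflected ray undergoes a half-wave phase shift.
Net: one phase inversion between the two reflected rays.
With one net inversion, constructive interference in reflection requires 2 n t = (m + ½) λ.
λ = 2 n t / (m + ½). The second-longest wavelength is m = 1: λ = 2 × 1.3 × 385 / 1.50 = 667 nm.

667 nm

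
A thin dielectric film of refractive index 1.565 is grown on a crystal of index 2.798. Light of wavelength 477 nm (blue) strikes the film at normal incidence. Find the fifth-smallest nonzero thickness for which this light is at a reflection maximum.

762 nm

Ray reflecting at the top interface goes from n = 1.0 toward n = 1.565: a half-wave phase shift.
At the lower boundary (n = 1.565 to n = 2.798) the reflected ray undergoes a half-wave phase shift.
Net: no relative phase inversion (both shifts match).
So the condition for constructive reflection is 2 n t = m λ.
The fifth-smallest nonzero thickness corresponds to m = 5: t = m λ / (2 n) = 5.00 × 477 / (2 × 1.565) = 762 nm.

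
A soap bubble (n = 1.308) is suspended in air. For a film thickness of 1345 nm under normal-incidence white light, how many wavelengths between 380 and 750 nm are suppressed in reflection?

5

At the upper boundary (n = 1.0 to n = 1.308) the reflected ray undergoes a half-wave phase shift.
At the lower boundary (n = 1.308 to n = 1.0) the reflected ray undergoes no phase shift.
Net: one phase inversion between the two reflected rays.
For dark reflection here: 2 n t = m λ.
λ = 2 n t / m = 3519 / m nm.
m=4: 880 nm (IR); m=5: 704 nm (visible); m=6: 586 nm (visible); m=7: 503 nm (visible); m=8: 440 nm (visible); m=9: 391 nm (visible); m=10: 352 nm (UV).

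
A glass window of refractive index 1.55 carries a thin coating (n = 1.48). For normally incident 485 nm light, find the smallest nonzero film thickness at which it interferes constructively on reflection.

Top surface (1.0 → 1.48): reflection off a higher-index medium gives a half-wave phase shift.
At the lower boundary (n = 1.48 to n = 1.55) the reflected ray undergoes a half-wave phase shift.
Zero or two π shifts → no net half-wave offset.
So the condition for constructive reflection is 2 n t = m λ.
Minimum nonzero at m = 1: t = λ / (2 n) = 485 / (2 × 1.48) = 164 nm.

164 nm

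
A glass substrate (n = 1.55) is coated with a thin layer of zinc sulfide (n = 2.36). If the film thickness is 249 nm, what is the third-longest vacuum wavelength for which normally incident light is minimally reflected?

392 nm

At the upper boundary (n = 1.0 to n = 2.36) the reflected ray undergoes a half-wave phase shift.
Bottom surface (2.36 → 1.55): reflection off a lower-index medium gives no phase shift.
Net: one phase inversion between the two reflected rays.
So the condition for destructive reflection is 2 n t = m λ.
λ = 2 n t / m. The third-longest wavelength is m = 3: λ = 2 × 2.36 × 249 / 3.00 = 392 nm.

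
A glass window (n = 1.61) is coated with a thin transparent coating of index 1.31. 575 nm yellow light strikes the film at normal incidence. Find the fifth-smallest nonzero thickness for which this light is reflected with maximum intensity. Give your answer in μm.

Top surface (1.0 → 1.31): reflection off a higher-index medium gives a half-wave phase shift.
Bottom surface (1.31 → 1.61): reflection off a higher-index medium gives a half-wave phase shift.
Zero or two π shifts → no net half-wave offset.
With no net inversion, constructive interference in reflection requires 2 n t = m λ.
The fifth-smallest nonzero thickness corresponds to m = 5: t = m λ / (2 n) = 5.00 × 575 / (2 × 1.31) = 1097 nm.

1.10 μm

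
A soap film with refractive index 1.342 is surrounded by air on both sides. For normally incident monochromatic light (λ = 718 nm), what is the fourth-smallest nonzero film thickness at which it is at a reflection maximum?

At the upper boundary (n = 1.0 to n = 1.342) the reflected ray undergoes a half-wave phase shift.
Bottom surface (1.342 → 1.0): reflection off a lower-index medium gives no phase shift.
Exactly one π shift → a net half-wave offset.
So the condition for constructive reflection is 2 n t = (m + ½) λ.
The fourth-smallest nonzero thickness corresponds to m = 3: t = (m + ½) λ / (2 n) = 3.50 × 718 / (2 × 1.342) = 936 nm.

936 nm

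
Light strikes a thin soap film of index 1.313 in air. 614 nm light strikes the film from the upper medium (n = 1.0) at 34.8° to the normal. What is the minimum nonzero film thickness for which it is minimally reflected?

260 nm

Ray reflecting at the top interface goes from n = 1.0 toward n = 1.313: a half-wave phase shift.
Ray reflecting at the bottom interface goes from n = 1.313 toward n = 1.0: no phase shift.
The two reflections differ by half a wavelength.
So the condition for destructive reflection is 2 n t cos θ_r = m λ.
Snell's law: 1.0 sin 34.8° = 1.313 sin θ_r → sin θ_r = 0.435, cos θ_r = 0.901.
Minimum nonzero at m = 1: t = λ / (2 n cos θ_r) = 614 / (2 × 1.313 × 0.901) = 260 nm.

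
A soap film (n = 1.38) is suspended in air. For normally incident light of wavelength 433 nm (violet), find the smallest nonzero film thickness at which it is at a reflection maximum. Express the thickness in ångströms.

At the upper boundary (n = 1.0 to n = 1.38) the reflected ray undergoes a half-wave phase shift.
Bottom surface (1.38 → 1.0): reflection off a lower-index medium gives no phase shift.
Exactly one π shift → a net half-wave offset.
With one net inversion, constructive interference in reflection requires 2 n t = (m + ½) λ.
Minimum at m = 0: t = λ / (4 n) = 433 / (4 × 1.38) = 78.4 nm.

784 Å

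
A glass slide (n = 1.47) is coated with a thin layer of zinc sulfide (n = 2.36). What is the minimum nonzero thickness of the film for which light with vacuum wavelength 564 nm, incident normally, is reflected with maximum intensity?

Top surface (1.0 → 2.36): reflection off a higher-index medium gives a half-wave phase shift.
At the lower boundary (n = 2.36 to n = 1.47) the reflected ray undergoes no phase shift.
Exactly one π shift → a net half-wave offset.
With one net inversion, constructive interference in reflection requires 2 n t = (m + ½) λ.
Minimum at m = 0: t = λ / (4 n) = 564 / (4 × 2.36) = 59.7 nm.

59.7 nm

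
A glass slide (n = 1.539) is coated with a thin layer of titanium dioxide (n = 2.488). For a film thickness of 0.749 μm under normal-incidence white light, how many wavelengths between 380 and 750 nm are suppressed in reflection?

Top surface (1.0 → 2.488): reflection off a higher-index medium gives a half-wave phase shift.
At the lower boundary (n = 2.488 to n = 1.539) the reflected ray undergoes no phase shift.
The two reflections differ by half a wavelength.
For dark reflection here: 2 n t = m λ.
λ = 2 n t / m = 3727 / m nm.
m=4: 932 nm (IR); m=5: 745 nm (visible); m=6: 621 nm (visible); m=7: 532 nm (visible); m=8: 466 nm (visible); m=9: 414 nm (visible); m=10: 373 nm (UV).

5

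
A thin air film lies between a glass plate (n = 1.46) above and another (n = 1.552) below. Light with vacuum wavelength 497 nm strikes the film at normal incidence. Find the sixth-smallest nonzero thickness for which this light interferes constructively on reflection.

Ray reflecting at the top interface goes from n = 1.46 toward n = 1.0: no phase shift.
Bottom surface (1.0 → 1.552): reflection off a higher-index medium gives a half-wave phase shift.
Net: one phase inversion between the two reflected rays.
With one net inversion, constructive interference in reflection requires 2 n t = (m + ½) λ.
The sixth-smallest nonzero thickness corresponds to m = 5: t = (m + ½) λ / (2 n) = 5.50 × 497 / (2 × 1.0) = 1367 nm.

1367 nm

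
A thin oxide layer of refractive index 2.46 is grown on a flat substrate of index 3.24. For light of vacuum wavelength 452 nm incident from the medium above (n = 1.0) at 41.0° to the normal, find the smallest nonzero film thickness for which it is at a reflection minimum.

Ray reflecting at the top interface goes from n = 1.0 toward n = 2.46: a half-wave phase shift.
Bottom surface (2.46 → 3.24): reflection off a higher-index medium gives a half-wave phase shift.
The two reflections carry the same phase change, so no net offset.
With no net inversion, destructive interference in reflection requires 2 n t cos θ_r = (m + ½) λ.
Snell's law: 1.0 sin 41.0° = 2.46 sin θ_r → sin θ_r = 0.267, cos θ_r = 0.964.
Minimum at m = 0: t = λ / (4 n cos θ_r) = 452 / (4 × 2.46 × 0.964) = 47.7 nm.

47.7 nm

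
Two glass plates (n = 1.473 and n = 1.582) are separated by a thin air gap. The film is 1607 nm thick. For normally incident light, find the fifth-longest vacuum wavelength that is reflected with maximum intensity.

Top surface (1.473 → 1.0): reflection off a lower-index medium gives no phase shift.
Bottom surface (1.0 → 1.582): reflection off a higher-index medium gives a half-wave phase shift.
Exactly one π shift → a net half-wave offset.
With one net inversion, constructive interference in reflection requires 2 n t = (m + ½) λ.
λ = 2 n t / (m + ½). The fifth-longest wavelength is m = 4: λ = 2 × 1.0 × 1607 / 4.50 = 714 nm.

714 nm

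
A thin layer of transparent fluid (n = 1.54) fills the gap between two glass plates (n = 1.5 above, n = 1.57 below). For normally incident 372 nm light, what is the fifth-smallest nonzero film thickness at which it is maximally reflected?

At the upper boundary (n = 1.5 to n = 1.54) the reflected ray undergoes a half-wave phase shift.
Bottom surface (1.54 → 1.57): reflection off a higher-index medium gives a half-wave phase shift.
Net: no relative phase inversion (both shifts match).
So the condition for constructive reflection is 2 n t = m λ.
The fifth-smallest nonzero thickness corresponds to m = 5: t = m λ / (2 n) = 5.00 × 372 / (2 × 1.54) = 604 nm.

604 nm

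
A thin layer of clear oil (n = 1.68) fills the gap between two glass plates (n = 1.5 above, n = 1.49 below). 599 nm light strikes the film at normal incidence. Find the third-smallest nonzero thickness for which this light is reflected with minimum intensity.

535 nm

At the upper boundary (n = 1.5 to n = 1.68) the reflected ray undergoes a half-wave phase shift.
At the lower boundary (n = 1.68 to n = 1.49) the reflected ray undergoes no phase shift.
Net: one phase inversion between the two reflected rays.
For weak reflection here: 2 n t = m λ.
The third-smallest nonzero thickness corresponds to m = 3: t = m λ / (2 n) = 3.00 × 599 / (2 × 1.68) = 535 nm.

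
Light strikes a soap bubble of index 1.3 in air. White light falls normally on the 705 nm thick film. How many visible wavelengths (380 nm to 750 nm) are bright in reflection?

Top surface (1.0 → 1.3): reflection off a higher-index medium gives a half-wave phase shift.
Bottom surface (1.3 → 1.0): reflection off a lower-index medium gives no phase shift.
The two reflections differ by half a wavelength.
So the condition for constructive reflection is 2 n t = (m + ½) λ.
λ = 2 n t / (m + ½) = 1833 / (m + ½) nm.
m=1: 1222 nm (IR); m=2: 733 nm (visible); m=3: 524 nm (visible); m=4: 407 nm (visible); m=5: 333 nm (UV).

3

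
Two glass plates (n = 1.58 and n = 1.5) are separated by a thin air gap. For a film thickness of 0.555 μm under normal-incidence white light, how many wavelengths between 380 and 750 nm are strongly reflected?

Ray reflecting at the top interface goes from n = 1.58 toward n = 1.0: no phase shift.
Bottom surface (1.0 → 1.5): reflection off a higher-index medium gives a half-wave phase shift.
Net: one phase inversion between the two reflected rays.
With one net inversion, constructive interference in reflection requires 2 n t = (m + ½) λ.
λ = 2 n t / (m + ½) = 1110 / (m + ½) nm.
m=0: 2220 nm (IR); m=1: 740 nm (visible); m=2: 444 nm (visible); m=3: 317 nm (UV).

2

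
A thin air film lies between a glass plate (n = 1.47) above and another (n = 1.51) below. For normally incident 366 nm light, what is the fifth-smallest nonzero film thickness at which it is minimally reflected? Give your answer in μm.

Top surface (1.47 → 1.0): reflection off a lower-index medium gives no phase shift.
At the lower boundary (n = 1.0 to n = 1.51) the reflected ray undergoes a half-wave phase shift.
Net: one phase inversion between the two reflected rays.
So the condition for destructive reflection is 2 n t = m λ.
The fifth-smallest nonzero thickness corresponds to m = 5: t = m λ / (2 n) = 5.00 × 366 / (2 × 1.0) = 915 nm.

0.915 μm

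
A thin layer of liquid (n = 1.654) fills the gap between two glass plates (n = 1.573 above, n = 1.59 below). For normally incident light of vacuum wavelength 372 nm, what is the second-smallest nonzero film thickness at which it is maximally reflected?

At the upper boundary (n = 1.573 to n = 1.654) the reflected ray undergoes a half-wave phase shift.
At the lower boundary (n = 1.654 to n = 1.59) the reflected ray undergoes no phase shift.
Exactly one π shift → a net half-wave offset.
For bright reflection here: 2 n t = (m + ½) λ.
The second-smallest nonzero thickness corresponds to m = 1: t = (m + ½) λ / (2 n) = 1.50 × 372 / (2 × 1.654) = 169 nm.

169 nm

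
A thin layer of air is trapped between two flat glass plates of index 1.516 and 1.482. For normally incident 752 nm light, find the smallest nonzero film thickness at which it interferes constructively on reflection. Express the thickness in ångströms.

Ray reflecting at the top interface goes from n = 1.516 toward n = 1.0: no phase shift.
Ray reflecting at the bottom interface goes from n = 1.0 toward n = 1.482: a half-wave phase shift.
The two reflections differ by half a wavelength.
With one net inversion, constructive interference in reflection requires 2 n t = (m + ½) λ.
Minimum at m = 0: t = λ / (4 n) = 752 / (4 × 1.0) = 188 nm.

1880 Å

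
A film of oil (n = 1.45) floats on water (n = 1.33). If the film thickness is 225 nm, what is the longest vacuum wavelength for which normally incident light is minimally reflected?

653 nm

Ray reflecting at the top interface goes from n = 1.0 toward n = 1.45: a half-wave phase shift.
Ray reflecting at the bottom interface goes from n = 1.45 toward n = 1.33: no phase shift.
Exactly one π shift → a net half-wave offset.
So the condition for destructive reflection is 2 n t = m λ.
λ = 2 n t / m. The longest wavelength is m = 1: λ = 2 × 1.45 × 225 / 1.00 = 653 nm.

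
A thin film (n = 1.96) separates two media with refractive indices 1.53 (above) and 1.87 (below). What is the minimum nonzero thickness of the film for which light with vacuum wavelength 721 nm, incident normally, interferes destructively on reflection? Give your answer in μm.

Top surface (1.53 → 1.96): reflection off a higher-index medium gives a half-wave phase shift.
At the lower boundary (n = 1.96 to n = 1.87) the reflected ray undergoes no phase shift.
Net: one phase inversion between the two reflected rays.
For dark reflection here: 2 n t = m λ.
Minimum nonzero at m = 1: t = λ / (2 n) = 721 / (2 × 1.96) = 184 nm.

0.184 μm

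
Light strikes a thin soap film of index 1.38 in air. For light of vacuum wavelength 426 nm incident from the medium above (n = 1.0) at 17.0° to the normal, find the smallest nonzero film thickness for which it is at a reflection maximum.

Ray reflecting at the top interface goes from n = 1.0 toward n = 1.38: a half-wave phase shift.
Ray reflecting at the bottom interface goes from n = 1.38 toward n = 1.0: no phase shift.
Net: one phase inversion between the two reflected rays.
For bright reflection here: 2 n t cos θ_r = (m + ½) λ.
Snell's law: 1.0 sin 17.0° = 1.38 sin θ_r → sin θ_r = 0.212, cos θ_r = 0.977.
Minimum at m = 0: t = λ / (4 n cos θ_r) = 426 / (4 × 1.38 × 0.977) = 79.0 nm.

79.0 nm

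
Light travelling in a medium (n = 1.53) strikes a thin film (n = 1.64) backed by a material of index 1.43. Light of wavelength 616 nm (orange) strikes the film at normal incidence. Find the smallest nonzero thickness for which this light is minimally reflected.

188 nm

Top surface (1.53 → 1.64): reflection off a higher-index medium gives a half-wave phase shift.
Bottom surface (1.64 → 1.43): reflection off a lower-index medium gives no phase shift.
The two reflections differ by half a wavelength.
With one net inversion, destructive interference in reflection requires 2 n t = m λ.
The smallest nonzero thickness corresponds to m = 1: t = m λ / (2 n) = 1.00 × 616 / (2 × 1.64) = 188 nm.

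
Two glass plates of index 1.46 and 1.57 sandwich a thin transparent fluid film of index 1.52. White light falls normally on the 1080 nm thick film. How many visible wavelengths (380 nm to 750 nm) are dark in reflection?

5

Top surface (1.46 → 1.52): reflection off a higher-index medium gives a half-wave phase shift.
At the lower boundary (n = 1.52 to n = 1.57) the reflected ray undergoes a half-wave phase shift.
The two reflections carry the same phase change, so no net offset.
For dark reflection here: 2 n t = (m + ½) λ.
λ = 2 n t / (m + ½) = 3283 / (m + ½) nm.
m=3: 938 nm (IR); m=4: 730 nm (visible); m=5: 597 nm (visible); m=6: 505 nm (visible); m=7: 438 nm (visible); m=8: 386 nm (visible); m=9: 346 nm (UV).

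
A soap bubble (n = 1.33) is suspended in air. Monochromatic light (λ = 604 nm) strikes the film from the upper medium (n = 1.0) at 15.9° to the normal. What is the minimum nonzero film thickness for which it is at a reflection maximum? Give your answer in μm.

At the upper boundary (n = 1.0 to n = 1.33) the reflected ray undergoes a half-wave phase shift.
Bottom surface (1.33 → 1.0): reflection off a lower-index medium gives no phase shift.
The two reflections differ by half a wavelength.
With one net inversion, constructive interference in reflection requires 2 n t cos θ_r = (m + ½) λ.
Snell's law: 1.0 sin 15.9° = 1.33 sin θ_r → sin θ_r = 0.206, cos θ_r = 0.979.
Minimum at m = 0: t = λ / (4 n cos θ_r) = 604 / (4 × 1.33 × 0.979) = 116 nm.

0.116 μm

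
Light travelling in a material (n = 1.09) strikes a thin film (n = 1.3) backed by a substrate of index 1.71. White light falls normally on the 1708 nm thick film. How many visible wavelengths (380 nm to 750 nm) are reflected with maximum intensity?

Top surface (1.09 → 1.3): reflection off a higher-index medium gives a half-wave phase shift.
Bottom surface (1.3 → 1.71): reflection off a higher-index medium gives a half-wave phase shift.
The two reflections carry the same phase change, so no net offset.
With no net inversion, constructive interference in reflection requires 2 n t = m λ.
λ = 2 n t / m = 4441 / m nm.
m=5: 888 nm (IR); m=6: 740 nm (visible); m=7: 634 nm (visible); m=8: 555 nm (visible); m=9: 493 nm (visible); m=10: 444 nm (visible); m=11: 404 nm (visible); m=12: 370 nm (UV).

6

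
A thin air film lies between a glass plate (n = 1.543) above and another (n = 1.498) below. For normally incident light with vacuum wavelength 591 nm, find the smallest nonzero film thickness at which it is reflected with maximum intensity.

At the upper boundary (n = 1.543 to n = 1.0) the reflected ray undergoes no phase shift.
Bottom surface (1.0 → 1.498): reflection off a higher-index medium gives a half-wave phase shift.
Exactly one π shift → a net half-wave offset.
With one net inversion, constructive interference in reflection requires 2 n t = (m + ½) λ.
Minimum at m = 0: t = λ / (4 n) = 591 / (4 × 1.0) = 148 nm.

148 nm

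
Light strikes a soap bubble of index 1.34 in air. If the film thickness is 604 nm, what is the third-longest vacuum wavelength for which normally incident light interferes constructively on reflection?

647 nm

Ray reflecting at the top interface goes from n = 1.0 toward n = 1.34: a half-wave phase shift.
At the lower boundary (n = 1.34 to n = 1.0) the reflected ray undergoes no phase shift.
Exactly one π shift → a net half-wave offset.
So the condition for constructive reflection is 2 n t = (m + ½) λ.
λ = 2 n t / (m + ½). The third-longest wavelength is m = 2: λ = 2 × 1.34 × 604 / 2.50 = 647 nm.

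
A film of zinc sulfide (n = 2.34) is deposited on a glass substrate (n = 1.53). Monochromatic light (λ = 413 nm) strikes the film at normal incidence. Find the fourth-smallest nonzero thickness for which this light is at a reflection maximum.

309 nm

Top surface (1.0 → 2.34): reflection off a higher-index medium gives a half-wave phase shift.
Ray reflecting at the bottom interface goes from n = 2.34 toward n = 1.53: no phase shift.
Exactly one π shift → a net half-wave offset.
So the condition for constructive reflection is 2 n t = (m + ½) λ.
The fourth-smallest nonzero thickness corresponds to m = 3: t = (m + ½) λ / (2 n) = 3.50 × 413 / (2 × 2.34) = 309 nm.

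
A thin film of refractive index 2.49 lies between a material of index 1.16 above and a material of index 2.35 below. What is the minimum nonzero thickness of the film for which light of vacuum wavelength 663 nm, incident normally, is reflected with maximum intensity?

Ray reflecting at the top interface goes from n = 1.16 toward n = 2.49: a half-wave phase shift.
Bottom surface (2.49 → 2.35): reflection off a lower-index medium gives no phase shift.
Net: one phase inversion between the two reflected rays.
For bright reflection here: 2 n t = (m + ½) λ.
Minimum at m = 0: t = λ / (4 n) = 663 / (4 × 2.49) = 66.6 nm.

66.6 nm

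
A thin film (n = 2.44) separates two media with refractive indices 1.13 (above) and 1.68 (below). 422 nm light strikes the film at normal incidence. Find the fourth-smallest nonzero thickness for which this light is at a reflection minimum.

346 nm

Top surface (1.13 → 2.44): reflection off a higher-index medium gives a half-wave phase shift.
Ray reflecting at the bottom interface goes from n = 2.44 toward n = 1.68: no phase shift.
The two reflections differ by half a wavelength.
For dark reflection here: 2 n t = m λ.
The fourth-smallest nonzero thickness corresponds to m = 4: t = m λ / (2 n) = 4.00 × 422 / (2 × 2.44) = 346 nm.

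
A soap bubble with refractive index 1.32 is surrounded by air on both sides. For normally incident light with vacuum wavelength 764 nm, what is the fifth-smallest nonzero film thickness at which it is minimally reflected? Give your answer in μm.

Ray reflecting at the top interface goes from n = 1.0 toward n = 1.32: a half-wave phase shift.
Bottom surface (1.32 → 1.0): reflection off a lower-index medium gives no phase shift.
The two reflections differ by half a wavelength.
For dark reflection here: 2 n t = m λ.
The fifth-smallest nonzero thickness corresponds to m = 5: t = m λ / (2 n) = 5.00 × 764 / (2 × 1.32) = 1447 nm.

1.45 μm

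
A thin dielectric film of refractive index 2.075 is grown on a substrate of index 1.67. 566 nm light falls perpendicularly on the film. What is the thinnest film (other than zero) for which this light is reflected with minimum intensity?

At the upper boundary (n = 1.0 to n = 2.075) the reflected ray undergoes a half-wave phase shift.
Bottom surface (2.075 → 1.67): reflection off a lower-index medium gives no phase shift.
Exactly one π shift → a net half-wave offset.
So the condition for destructive reflection is 2 n t = m λ.
Minimum nonzero at m = 1: t = λ / (2 n) = 566 / (2 × 2.075) = 136 nm.

136 nm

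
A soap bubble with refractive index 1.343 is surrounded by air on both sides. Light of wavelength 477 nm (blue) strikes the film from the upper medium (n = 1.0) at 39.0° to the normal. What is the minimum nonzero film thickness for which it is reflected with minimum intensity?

201 nm

Top surface (1.0 → 1.343): reflection off a higher-index medium gives a half-wave phase shift.
Bottom surface (1.343 → 1.0): reflection off a lower-index medium gives no phase shift.
Exactly one π shift → a net half-wave offset.
For dark reflection here: 2 n t cos θ_r = m λ.
Snell's law: 1.0 sin 39.0° = 1.343 sin θ_r → sin θ_r = 0.469, cos θ_r = 0.883.
Minimum nonzero at m = 1: t = λ / (2 n cos θ_r) = 477 / (2 × 1.343 × 0.883) = 201 nm.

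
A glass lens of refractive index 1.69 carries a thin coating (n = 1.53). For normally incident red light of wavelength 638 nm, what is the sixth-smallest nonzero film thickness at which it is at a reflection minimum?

1147 nm

Ray reflecting at the top interface goes from n = 1.0 toward n = 1.53: a half-wave phase shift.
At the lower boundary (n = 1.53 to n = 1.69) the reflected ray undergoes a half-wave phase shift.
The two reflections carry the same phase change, so no net offset.
For dark reflection here: 2 n t = (m + ½) λ.
The sixth-smallest nonzero thickness corresponds to m = 5: t = (m + ½) λ / (2 n) = 5.50 × 638 / (2 × 1.53) = 1147 nm.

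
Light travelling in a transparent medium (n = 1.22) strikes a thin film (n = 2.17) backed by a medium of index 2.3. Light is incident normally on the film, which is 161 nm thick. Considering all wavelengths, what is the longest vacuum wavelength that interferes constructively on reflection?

699 nm

Ray reflecting at the top interface goes from n = 1.22 toward n = 2.17: a half-wave phase shift.
Bottom surface (2.17 → 2.3): reflection off a higher-index medium gives a half-wave phase shift.
Zero or two π shifts → no net half-wave offset.
For strong reflection here: 2 n t = m λ.
λ = 2 n t / m. The longest wavelength is m = 1: λ = 2 × 2.17 × 161 / 1.00 = 699 nm.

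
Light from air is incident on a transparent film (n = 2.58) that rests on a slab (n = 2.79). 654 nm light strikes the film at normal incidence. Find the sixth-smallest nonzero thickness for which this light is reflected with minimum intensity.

Top surface (1.0 → 2.58): reflection off a higher-index medium gives a half-wave phase shift.
Bottom surface (2.58 → 2.79): reflection off a higher-index medium gives a half-wave phase shift.
The two reflections carry the same phase change, so no net offset.
So the condition for destructive reflection is 2 n t = (m + ½) λ.
The sixth-smallest nonzero thickness corresponds to m = 5: t = (m + ½) λ / (2 n) = 5.50 × 654 / (2 × 2.58) = 697 nm.

697 nm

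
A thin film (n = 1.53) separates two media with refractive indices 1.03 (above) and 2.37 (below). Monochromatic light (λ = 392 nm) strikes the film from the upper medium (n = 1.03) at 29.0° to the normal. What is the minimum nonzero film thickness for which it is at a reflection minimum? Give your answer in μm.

0.0678 μm

At the upper boundary (n = 1.03 to n = 1.53) the reflected ray undergoes a half-wave phase shift.
At the lower boundary (n = 1.53 to n = 2.37) the reflected ray undergoes a half-wave phase shift.
Zero or two π shifts → no net half-wave offset.
So the condition for destructive reflection is 2 n t cos θ_r = (m + ½) λ.
Snell's law: 1.03 sin 29.0° = 1.53 sin θ_r → sin θ_r = 0.326, cos θ_r = 0.945.
Minimum at m = 0: t = λ / (4 n cos θ_r) = 392 / (4 × 1.53 × 0.945) = 67.8 nm.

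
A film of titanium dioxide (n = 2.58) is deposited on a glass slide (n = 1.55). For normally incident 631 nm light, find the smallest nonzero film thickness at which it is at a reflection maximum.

Ray reflecting at the top interface goes from n = 1.0 toward n = 2.58: a half-wave phase shift.
Bottom surface (2.58 → 1.55): reflection off a lower-index medium gives no phase shift.
Exactly one π shift → a net half-wave offset.
For strong reflection here: 2 n t = (m + ½) λ.
Minimum at m = 0: t = λ / (4 n) = 631 / (4 × 2.58) = 61.1 nm.

61.1 nm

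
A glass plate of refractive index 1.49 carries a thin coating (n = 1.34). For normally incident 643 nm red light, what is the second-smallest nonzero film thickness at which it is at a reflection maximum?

480 nm

At the upper boundary (n = 1.0 to n = 1.34) the reflected ray undergoes a half-wave phase shift.
Ray reflecting at the bottom interface goes from n = 1.34 toward n = 1.49: a half-wave phase shift.
Net: no relative phase inversion (both shifts match).
For bright reflection here: 2 n t = m λ.
The second-smallest nonzero thickness corresponds to m = 2: t = m λ / (2 n) = 2.00 × 643 / (2 × 1.34) = 480 nm.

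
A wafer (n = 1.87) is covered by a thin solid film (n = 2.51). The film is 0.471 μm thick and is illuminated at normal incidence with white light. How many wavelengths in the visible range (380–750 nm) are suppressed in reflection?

3

Ray reflecting at the top interface goes from n = 1.0 toward n = 2.51: a half-wave phase shift.
Ray reflecting at the bottom interface goes from n = 2.51 toward n = 1.87: no phase shift.
The two reflections differ by half a wavelength.
So the condition for destructive reflection is 2 n t = m λ.
λ = 2 n t / m = 2364 / m nm.
m=3: 788 nm (IR); m=4: 591 nm (visible); m=5: 473 nm (visible); m=6: 394 nm (visible); m=7: 338 nm (UV).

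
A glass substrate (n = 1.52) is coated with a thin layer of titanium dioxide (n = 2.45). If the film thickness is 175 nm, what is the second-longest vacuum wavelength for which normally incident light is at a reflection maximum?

572 nm

Ray reflecting at the top interface goes from n = 1.0 toward n = 2.45: a half-wave phase shift.
Bottom surface (2.45 → 1.52): reflection off a lower-index medium gives no phase shift.
The two reflections differ by half a wavelength.
So the condition for constructive reflection is 2 n t = (m + ½) λ.
λ = 2 n t / (m + ½). The second-longest wavelength is m = 1: λ = 2 × 2.45 × 175 / 1.50 = 572 nm.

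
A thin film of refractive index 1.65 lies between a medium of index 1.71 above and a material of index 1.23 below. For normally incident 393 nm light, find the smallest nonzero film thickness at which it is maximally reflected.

At the upper boundary (n = 1.71 to n = 1.65) the reflected ray undergoes no phase shift.
Bottom surface (1.65 → 1.23): reflection off a lower-index medium gives no phase shift.
Zero or two π shifts → no net half-wave offset.
For bright reflection here: 2 n t = m λ.
Minimum nonzero at m = 1: t = λ / (2 n) = 393 / (2 × 1.65) = 119 nm.

119 nm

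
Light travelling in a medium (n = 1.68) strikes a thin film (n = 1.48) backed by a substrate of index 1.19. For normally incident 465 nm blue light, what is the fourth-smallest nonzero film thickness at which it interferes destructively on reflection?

550 nm

At the upper boundary (n = 1.68 to n = 1.48) the reflected ray undergoes no phase shift.
Bottom surface (1.48 → 1.19): reflection off a lower-index medium gives no phase shift.
Zero or two π shifts → no net half-wave offset.
So the condition for destructive reflection is 2 n t = (m + ½) λ.
The fourth-smallest nonzero thickness corresponds to m = 3: t = (m + ½) λ / (2 n) = 3.50 × 465 / (2 × 1.48) = 550 nm.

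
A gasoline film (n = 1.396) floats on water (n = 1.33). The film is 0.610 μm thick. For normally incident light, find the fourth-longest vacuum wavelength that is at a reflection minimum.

Ray reflecting at the top interface goes from n = 1.0 toward n = 1.396: a half-wave phase shift.
At the lower boundary (n = 1.396 to n = 1.33) the reflected ray undergoes no phase shift.
Exactly one π shift → a net half-wave offset.
For weak reflection here: 2 n t = m λ.
λ = 2 n t / m. The fourth-longest wavelength is m = 4: λ = 2 × 1.396 × 610 / 4.00 = 426 nm.

426 nm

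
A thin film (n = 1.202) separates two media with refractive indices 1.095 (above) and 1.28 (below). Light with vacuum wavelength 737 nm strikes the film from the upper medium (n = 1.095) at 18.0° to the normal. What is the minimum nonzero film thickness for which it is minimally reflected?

160 nm

Ray reflecting at the top interface goes from n = 1.095 toward n = 1.202: a half-wave phase shift.
Bottom surface (1.202 → 1.28): reflection off a higher-index medium gives a half-wave phase shift.
Zero or two π shifts → no net half-wave offset.
With no net inversion, destructive interference in reflection requires 2 n t cos θ_r = (m + ½) λ.
Snell's law: 1.095 sin 18.0° = 1.202 sin θ_r → sin θ_r = 0.282, cos θ_r = 0.960.
Minimum at m = 0: t = λ / (4 n cos θ_r) = 737 / (4 × 1.202 × 0.960) = 160 nm.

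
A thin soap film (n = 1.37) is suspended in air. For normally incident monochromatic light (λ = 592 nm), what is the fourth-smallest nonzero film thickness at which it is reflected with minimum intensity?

864 nm

Top surface (1.0 → 1.37): reflection off a higher-index medium gives a half-wave phase shift.
Ray reflecting at the bottom interface goes from n = 1.37 toward n = 1.0: no phase shift.
Exactly one π shift → a net half-wave offset.
For dark reflection here: 2 n t = m λ.
The fourth-smallest nonzero thickness corresponds to m = 4: t = m λ / (2 n) = 4.00 × 592 / (2 × 1.37) = 864 nm.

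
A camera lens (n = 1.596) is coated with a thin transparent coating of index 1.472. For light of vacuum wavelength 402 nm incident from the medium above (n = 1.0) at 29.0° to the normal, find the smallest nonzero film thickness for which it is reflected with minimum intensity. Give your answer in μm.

0.0723 μm

At the upper boundary (n = 1.0 to n = 1.472) the reflected ray undergoes a half-wave phase shift.
Bottom surface (1.472 → 1.596): reflection off a higher-index medium gives a half-wave phase shift.
Net: no relative phase inversion (both shifts match).
With no net inversion, destructive interference in reflection requires 2 n t cos θ_r = (m + ½) λ.
Snell's law: 1.0 sin 29.0° = 1.472 sin θ_r → sin θ_r = 0.329, cos θ_r = 0.944.
Minimum at m = 0: t = λ / (4 n cos θ_r) = 402 / (4 × 1.472 × 0.944) = 72.3 nm.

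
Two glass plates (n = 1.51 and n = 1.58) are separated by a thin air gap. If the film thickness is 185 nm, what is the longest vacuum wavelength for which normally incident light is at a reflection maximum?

Ray reflecting at the top interface goes from n = 1.51 toward n = 1.0: no phase shift.
Ray reflecting at the bottom interface goes from n = 1.0 toward n = 1.58: a half-wave phase shift.
The two reflections differ by half a wavelength.
So the condition for constructive reflection is 2 n t = (m + ½) λ.
λ = 2 n t / (m + ½). The longest wavelength is m = 0: λ = 2 × 1.0 × 185 / 0.500 = 740 nm.

740 nm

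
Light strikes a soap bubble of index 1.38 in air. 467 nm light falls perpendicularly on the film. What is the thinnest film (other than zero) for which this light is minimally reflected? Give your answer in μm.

At the upper boundary (n = 1.0 to n = 1.38) the reflected ray undergoes a half-wave phase shift.
Bottom surface (1.38 → 1.0): reflection off a lower-index medium gives no phase shift.
Exactly one π shift → a net half-wave offset.
With one net inversion, destructive interference in reflection requires 2 n t = m λ.
Minimum nonzero at m = 1: t = λ / (2 n) = 467 / (2 × 1.38) = 169 nm.

0.169 μm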